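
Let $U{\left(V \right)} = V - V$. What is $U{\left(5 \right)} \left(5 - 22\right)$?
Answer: $0$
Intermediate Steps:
$U{\left(V \right)} = 0$
$U{\left(5 \right)} \left(5 - 22\right) = 0 \left(5 - 22\right) = 0 \left(-17\right) = 0$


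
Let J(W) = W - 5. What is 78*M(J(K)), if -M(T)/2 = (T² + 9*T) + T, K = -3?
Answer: 2496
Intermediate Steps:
J(W) = -5 + W
M(T) = -20*T - 2*T² (M(T) = -2*((T² + 9*T) + T) = -2*(T² + 10*T) = -20*T - 2*T²)
78*M(J(K)) = 78*(-2*(-5 - 3)*(10 + (-5 - 3))) = 78*(-2*(-8)*(10 - 8)) = 78*(-2*(-8)*2) = 78*32 = 2496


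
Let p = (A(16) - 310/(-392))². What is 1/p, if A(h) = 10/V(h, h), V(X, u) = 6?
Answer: 345744/2088025 ≈ 0.16558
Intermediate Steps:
A(h) = 5/3 (A(h) = 10/6 = 10*(⅙) = 5/3)
p = 2088025/345744 (p = (5/3 - 310/(-392))² = (5/3 - 310*(-1/392))² = (5/3 + 155/196)² = (1445/588)² = 2088025/345744 ≈ 6.0392)
1/p = 1/(2088025/345744) = 345744/2088025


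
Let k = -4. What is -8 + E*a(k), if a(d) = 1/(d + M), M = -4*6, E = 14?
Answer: -17/2 ≈ -8.5000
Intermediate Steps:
M = -24
a(d) = 1/(-24 + d) (a(d) = 1/(d - 24) = 1/(-24 + d))
-8 + E*a(k) = -8 + 14/(-24 - 4) = -8 + 14/(-28) = -8 + 14*(-1/28) = -8 - ½ = -17/2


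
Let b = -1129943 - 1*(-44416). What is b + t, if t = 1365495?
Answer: 279968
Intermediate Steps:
b = -1085527 (b = -1129943 + 44416 = -1085527)
b + t = -1085527 + 1365495 = 279968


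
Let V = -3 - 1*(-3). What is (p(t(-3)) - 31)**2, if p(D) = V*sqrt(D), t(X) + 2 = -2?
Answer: 961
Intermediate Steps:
t(X) = -4 (t(X) = -2 - 2 = -4)
V = 0 (V = -3 + 3 = 0)
p(D) = 0 (p(D) = 0*sqrt(D) = 0)
(p(t(-3)) - 31)**2 = (0 - 31)**2 = (-31)**2 = 961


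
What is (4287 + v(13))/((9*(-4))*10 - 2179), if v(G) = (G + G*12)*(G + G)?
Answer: -8681/2539 ≈ -3.4191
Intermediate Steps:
v(G) = 26*G² (v(G) = (G + 12*G)*(2*G) = (13*G)*(2*G) = 26*G²)
(4287 + v(13))/((9*(-4))*10 - 2179) = (4287 + 26*13²)/((9*(-4))*10 - 2179) = (4287 + 26*169)/(-36*10 - 2179) = (4287 + 4394)/(-360 - 2179) = 8681/(-2539) = 8681*(-1/2539) = -8681/2539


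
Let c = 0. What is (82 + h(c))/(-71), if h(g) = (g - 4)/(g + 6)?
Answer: -244/213 ≈ -1.1455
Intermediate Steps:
h(g) = (-4 + g)/(6 + g)
(82 + h(c))/(-71) = (82 + (-4 + 0)/(6 + 0))/(-71) = -(82 - 4/6)/71 = -(82 + (⅙)*(-4))/71 = -(82 - ⅔)/71 = -1/71*244/3 = -244/213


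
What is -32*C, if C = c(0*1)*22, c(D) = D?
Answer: 0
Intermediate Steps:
C = 0 (C = (0*1)*22 = 0*22 = 0)
-32*C = -32*0 = 0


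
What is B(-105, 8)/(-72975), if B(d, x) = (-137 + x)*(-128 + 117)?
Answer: -473/24325 ≈ -0.019445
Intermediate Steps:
B(d, x) = 1507 - 11*x (B(d, x) = (-137 + x)*(-11) = 1507 - 11*x)
B(-105, 8)/(-72975) = (1507 - 11*8)/(-72975) = (1507 - 88)*(-1/72975) = 1419*(-1/72975) = -473/24325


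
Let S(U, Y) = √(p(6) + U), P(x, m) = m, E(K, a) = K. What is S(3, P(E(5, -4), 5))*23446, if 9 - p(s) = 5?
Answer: 23446*√7 ≈ 62032.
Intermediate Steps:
p(s) = 4 (p(s) = 9 - 1*5 = 9 - 5 = 4)
S(U, Y) = √(4 + U)
S(3, P(E(5, -4), 5))*23446 = √(4 + 3)*23446 = √7*23446 = 23446*√7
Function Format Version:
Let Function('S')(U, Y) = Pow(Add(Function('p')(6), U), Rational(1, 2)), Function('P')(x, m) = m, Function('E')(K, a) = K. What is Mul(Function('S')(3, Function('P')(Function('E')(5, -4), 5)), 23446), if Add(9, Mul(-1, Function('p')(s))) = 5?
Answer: Mul(23446, Pow(7, Rational(1, 2))) ≈ 62032.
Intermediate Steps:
Function('p')(s) = 4 (Function('p')(s) = Add(9, Mul(-1, 5)) = Add(9, -5) = 4)
Function('S')(U, Y) = Pow(Add(4, U), Rational(1, 2))
Mul(Function('S')(3, Function('P')(Function('E')(5, -4), 5)), 23446) = Mul(Pow(Add(4, 3), Rational(1, 2)), 23446) = Mul(Pow(7, Rational(1, 2)), 23446) = Mul(23446, Pow(7, Rational(1, 2)))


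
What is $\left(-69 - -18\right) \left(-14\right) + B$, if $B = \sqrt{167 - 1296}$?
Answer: $714 + i \sqrt{1129} \approx 714.0 + 33.601 i$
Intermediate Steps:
$B = i \sqrt{1129}$ ($B = \sqrt{-1129} = i \sqrt{1129} \approx 33.601 i$)
$\left(-69 - -18\right) \left(-14\right) + B = \left(-69 - -18\right) \left(-14\right) + i \sqrt{1129} = \left(-69 + 18\right) \left(-14\right) + i \sqrt{1129} = \left(-51\right) \left(-14\right) + i \sqrt{1129} = 714 + i \sqrt{1129}$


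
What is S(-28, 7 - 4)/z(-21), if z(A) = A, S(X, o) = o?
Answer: -1/7 ≈ -0.14286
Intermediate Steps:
S(-28, 7 - 4)/z(-21) = (7 - 4)/(-21) = 3*(-1/21) = -1/7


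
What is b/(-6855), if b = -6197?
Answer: 6197/6855 ≈ 0.90401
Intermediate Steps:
b/(-6855) = -6197/(-6855) = -6197*(-1/6855) = 6197/6855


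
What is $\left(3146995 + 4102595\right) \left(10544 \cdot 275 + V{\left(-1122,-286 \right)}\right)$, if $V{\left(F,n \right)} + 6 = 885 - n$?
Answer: $21029356936350$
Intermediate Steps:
$V{\left(F,n \right)} = 879 - n$ ($V{\left(F,n \right)} = -6 - \left(-885 + n\right) = 879 - n$)
$\left(3146995 + 4102595\right) \left(10544 \cdot 275 + V{\left(-1122,-286 \right)}\right) = \left(3146995 + 4102595\right) \left(10544 \cdot 275 + \left(879 - -286\right)\right) = 7249590 \left(2899600 + \left(879 + 286\right)\right) = 7249590 \left(2899600 + 1165\right) = 7249590 \cdot 2900765 = 21029356936350$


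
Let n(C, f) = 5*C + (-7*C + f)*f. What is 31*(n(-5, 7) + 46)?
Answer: 9765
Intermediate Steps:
n(C, f) = 5*C + f*(f - 7*C) (n(C, f) = 5*C + (f - 7*C)*f = 5*C + f*(f - 7*C))
31*(n(-5, 7) + 46) = 31*((7**2 + 5*(-5) - 7*(-5)*7) + 46) = 31*((49 - 25 + 245) + 46) = 31*(269 + 46) = 31*315 = 9765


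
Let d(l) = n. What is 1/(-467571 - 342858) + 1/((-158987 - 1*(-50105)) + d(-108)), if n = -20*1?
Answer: -919331/88257338958 ≈ -1.0416e-5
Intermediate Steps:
n = -20
d(l) = -20
1/(-467571 - 342858) + 1/((-158987 - 1*(-50105)) + d(-108)) = 1/(-467571 - 342858) + 1/((-158987 - 1*(-50105)) - 20) = 1/(-810429) + 1/((-158987 + 50105) - 20) = -1/810429 + 1/(-108882 - 20) = -1/810429 + 1/(-108902) = -1/810429 - 1/108902 = -919331/88257338958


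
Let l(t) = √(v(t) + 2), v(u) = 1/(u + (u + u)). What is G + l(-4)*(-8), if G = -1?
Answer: -1 - 4*√69/3 ≈ -12.076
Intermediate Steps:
v(u) = 1/(3*u) (v(u) = 1/(u + 2*u) = 1/(3*u))
l(t) = √(2 + 1/(3*t)) (l(t) = √(1/(3*t) + 2) = √(2 + 1/(3*t)))
G + l(-4)*(-8) = -1 + (√(18 + 3/(-4))/3)*(-8) = -1 + (√(18 + 3*(-¼))/3)*(-8) = -1 + (√(18 - ¾)/3)*(-8) = -1 + (√(69/4)/3)*(-8) = -1 + ((√69/2)/3)*(-8) = -1 + (√69/6)*(-8) = -1 - 4*√69/3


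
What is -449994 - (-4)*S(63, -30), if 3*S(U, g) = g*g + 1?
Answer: -1346378/3 ≈ -4.4879e+5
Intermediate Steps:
S(U, g) = 1/3 + g**2/3 (S(U, g) = (g*g + 1)/3 = (g**2 + 1)/3 = (1 + g**2)/3 = 1/3 + g**2/3)
-449994 - (-4)*S(63, -30) = -449994 - (-4)*(1/3 + (1/3)*(-30)**2) = -449994 - (-4)*(1/3 + (1/3)*900) = -449994 - (-4)*(1/3 + 300) = -449994 - (-4)*901/3 = -449994 - 1*(-3604/3) = -449994 + 3604/3 = -1346378/3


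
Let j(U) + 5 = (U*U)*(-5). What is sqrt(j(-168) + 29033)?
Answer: 2*I*sqrt(28023) ≈ 334.8*I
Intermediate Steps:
j(U) = -5 - 5*U**2 (j(U) = -5 + (U*U)*(-5) = -5 + U**2*(-5) = -5 - 5*U**2)
sqrt(j(-168) + 29033) = sqrt((-5 - 5*(-168)**2) + 29033) = sqrt((-5 - 5*28224) + 29033) = sqrt((-5 - 141120) + 29033) = sqrt(-141125 + 29033) = sqrt(-112092) = 2*I*sqrt(28023)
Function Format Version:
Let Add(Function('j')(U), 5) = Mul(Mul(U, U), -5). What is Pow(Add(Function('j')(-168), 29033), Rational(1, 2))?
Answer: Mul(2, I, Pow(28023, Rational(1, 2))) ≈ Mul(334.80, I)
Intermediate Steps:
Function('j')(U) = Add(-5, Mul(-5, Pow(U, 2))) (Function('j')(U) = Add(-5, Mul(Mul(U, U), -5)) = Add(-5, Mul(Pow(U, 2), -5)) = Add(-5, Mul(-5, Pow(U, 2))))
Pow(Add(Function('j')(-168), 29033), Rational(1, 2)) = Pow(Add(Add(-5, Mul(-5, Pow(-168, 2))), 29033), Rational(1, 2)) = Pow(Add(Add(-5, Mul(-5, 28224)), 29033), Rational(1, 2)) = Pow(Add(Add(-5, -141120), 29033), Rational(1, 2)) = Pow(Add(-141125, 29033), Rational(1, 2)) = Pow(-112092, Rational(1, 2)) = Mul(2, I, Pow(28023, Rational(1, 2)))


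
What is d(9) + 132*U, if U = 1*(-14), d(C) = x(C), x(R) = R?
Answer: -1839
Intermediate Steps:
d(C) = C
U = -14
d(9) + 132*U = 9 + 132*(-14) = 9 - 1848 = -1839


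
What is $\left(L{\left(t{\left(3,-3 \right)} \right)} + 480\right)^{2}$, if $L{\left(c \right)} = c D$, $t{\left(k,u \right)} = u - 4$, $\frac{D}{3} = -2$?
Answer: $272484$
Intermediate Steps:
$D = -6$ ($D = 3 \left(-2\right) = -6$)
$t{\left(k,u \right)} = -4 + u$
$L{\left(c \right)} = - 6 c$ ($L{\left(c \right)} = c \left(-6\right) = - 6 c$)
$\left(L{\left(t{\left(3,-3 \right)} \right)} + 480\right)^{2} = \left(- 6 \left(-4 - 3\right) + 480\right)^{2} = \left(\left(-6\right) \left(-7\right) + 480\right)^{2} = \left(42 + 480\right)^{2} = 522^{2} = 272484$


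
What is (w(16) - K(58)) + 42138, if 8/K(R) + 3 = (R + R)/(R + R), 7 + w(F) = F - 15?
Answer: 42136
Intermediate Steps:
w(F) = -22 + F (w(F) = -7 + (F - 15) = -7 + (-15 + F) = -22 + F)
K(R) = -4 (K(R) = 8/(-3 + (R + R)/(R + R)) = 8/(-3 + (2*R)/((2*R))) = 8/(-3 + (2*R)*(1/(2*R))) = 8/(-3 + 1) = 8/(-2) = 8*(-½) = -4)
(w(16) - K(58)) + 42138 = ((-22 + 16) - 1*(-4)) + 42138 = (-6 + 4) + 42138 = -2 + 42138 = 42136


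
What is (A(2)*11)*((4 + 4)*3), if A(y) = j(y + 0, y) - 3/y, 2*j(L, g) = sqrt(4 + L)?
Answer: -396 + 132*sqrt(6) ≈ -72.667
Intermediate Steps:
j(L, g) = sqrt(4 + L)/2
A(y) = sqrt(4 + y)/2 - 3/y (A(y) = sqrt(4 + (y + 0))/2 - 3/y = sqrt(4 + y)/2 - 3/y)
(A(2)*11)*((4 + 4)*3) = ((sqrt(4 + 2)/2 - 3/2)*11)*((4 + 4)*3) = ((sqrt(6)/2 - 3*1/2)*11)*(8*3) = ((sqrt(6)/2 - 3/2)*11)*24 = ((-3/2 + sqrt(6)/2)*11)*24 = (-33/2 + 11*sqrt(6)/2)*24 = -396 + 132*sqrt(6)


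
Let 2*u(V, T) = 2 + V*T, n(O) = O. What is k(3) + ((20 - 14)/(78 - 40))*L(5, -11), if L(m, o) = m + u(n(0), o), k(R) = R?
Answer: 75/19 ≈ 3.9474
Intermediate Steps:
u(V, T) = 1 + T*V/2 (u(V, T) = (2 + V*T)/2 = (2 + T*V)/2 = 1 + T*V/2)
L(m, o) = 1 + m (L(m, o) = m + (1 + (½)*o*0) = m + (1 + 0) = m + 1 = 1 + m)
k(3) + ((20 - 14)/(78 - 40))*L(5, -11) = 3 + ((20 - 14)/(78 - 40))*(1 + 5) = 3 + (6/38)*6 = 3 + (6*(1/38))*6 = 3 + (3/19)*6 = 3 + 18/19 = 75/19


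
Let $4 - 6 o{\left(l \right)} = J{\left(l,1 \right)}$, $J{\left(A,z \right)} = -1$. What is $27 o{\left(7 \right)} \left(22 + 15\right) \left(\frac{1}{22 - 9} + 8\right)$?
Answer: $\frac{174825}{26} \approx 6724.0$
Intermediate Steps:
$o{\left(l \right)} = \frac{5}{6}$ ($o{\left(l \right)} = \frac{2}{3} - - \frac{1}{6} = \frac{2}{3} + \frac{1}{6} = \frac{5}{6}$)
$27 o{\left(7 \right)} \left(22 + 15\right) \left(\frac{1}{22 - 9} + 8\right) = 27 \cdot \frac{5}{6} \left(22 + 15\right) \left(\frac{1}{22 - 9} + 8\right) = \frac{45 \cdot 37 \left(\frac{1}{13} + 8\right)}{2} = \frac{45 \cdot 37 \cdot \frac{105}{13}}{2} = \frac{45}{2} \cdot \frac{3885}{13} = \frac{174825}{26}$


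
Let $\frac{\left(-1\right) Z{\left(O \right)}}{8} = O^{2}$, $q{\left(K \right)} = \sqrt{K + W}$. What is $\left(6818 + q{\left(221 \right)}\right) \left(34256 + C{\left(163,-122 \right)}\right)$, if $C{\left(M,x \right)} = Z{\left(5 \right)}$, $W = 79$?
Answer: $232193808 + 340560 \sqrt{3} \approx 2.3278 \cdot 10^{8}$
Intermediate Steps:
$q{\left(K \right)} = \sqrt{79 + K}$ ($q{\left(K \right)} = \sqrt{K + 79} = \sqrt{79 + K}$)
$Z{\left(O \right)} = - 8 O^{2}$
$C{\left(M,x \right)} = -200$ ($C{\left(M,x \right)} = - 8 \cdot 5^{2} = \left(-8\right) 25 = -200$)
$\left(6818 + q{\left(221 \right)}\right) \left(34256 + C{\left(163,-122 \right)}\right) = \left(6818 + \sqrt{79 + 221}\right) \left(34256 - 200\right) = \left(6818 + \sqrt{300}\right) 34056 = \left(6818 + 10 \sqrt{3}\right) 34056 = 232193808 + 340560 \sqrt{3}$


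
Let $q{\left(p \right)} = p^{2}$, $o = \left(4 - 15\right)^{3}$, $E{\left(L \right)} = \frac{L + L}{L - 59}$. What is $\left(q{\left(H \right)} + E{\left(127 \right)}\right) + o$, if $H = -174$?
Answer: $\frac{984257}{34} \approx 28949.0$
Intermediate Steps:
$E{\left(L \right)} = \frac{2 L}{-59 + L}$
$o = -1331$ ($o = \left(-11\right)^{3} = -1331$)
$\left(q{\left(H \right)} + E{\left(127 \right)}\right) + o = \left(\left(-174\right)^{2} + 2 \cdot 127 \frac{1}{-59 + 127}\right) - 1331 = \left(30276 + 2 \cdot 127 \cdot \frac{1}{68}\right) - 1331 = \left(30276 + \frac{127}{34}\right) - 1331 = \frac{1029511}{34} - 1331 = \frac{984257}{34}$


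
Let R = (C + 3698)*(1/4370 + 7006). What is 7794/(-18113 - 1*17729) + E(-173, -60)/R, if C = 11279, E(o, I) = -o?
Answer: -1786913487595339/8217479962294557 ≈ -0.21745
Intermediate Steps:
R = 458539141917/4370 (R = (11279 + 3698)*(1/4370 + 7006) = 14977*(1/4370 + 7006) = 14977*(30616221/4370) = 458539141917/4370 ≈ 1.0493e+8)
7794/(-18113 - 1*17729) + E(-173, -60)/R = 7794/(-18113 - 1*17729) + (-1*(-173))/(458539141917/4370) = 7794/(-18113 - 17729) + 173*(4370/458539141917) = 7794/(-35842) + 756010/458539141917 = 7794*(-1/35842) + 756010/458539141917 = -3897/17921 + 756010/458539141917 = -1786913487595339/8217479962294557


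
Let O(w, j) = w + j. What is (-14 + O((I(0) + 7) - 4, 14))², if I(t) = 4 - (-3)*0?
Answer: 49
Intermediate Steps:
I(t) = 4 (I(t) = 4 - 1*0 = 4 + 0 = 4)
O(w, j) = j + w
(-14 + O((I(0) + 7) - 4, 14))² = (-14 + (14 + ((4 + 7) - 4)))² = (-14 + (14 + (11 - 4)))² = (-14 + (14 + 7))² = (-14 + 21)² = 7² = 49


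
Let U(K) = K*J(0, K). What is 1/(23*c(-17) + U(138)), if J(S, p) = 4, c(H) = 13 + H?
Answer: 1/460 ≈ 0.0021739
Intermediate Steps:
U(K) = 4*K (U(K) = K*4 = 4*K)
1/(23*c(-17) + U(138)) = 1/(23*(13 - 17) + 4*138) = 1/(23*(-4) + 552) = 1/(-92 + 552) = 1/460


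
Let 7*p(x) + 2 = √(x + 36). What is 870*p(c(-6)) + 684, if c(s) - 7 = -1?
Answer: 3048/7 + 870*√42/7 ≈ 1240.9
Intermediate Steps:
c(s) = 6 (c(s) = 7 - 1 = 6)
p(x) = -2/7 + √(36 + x)/7 (p(x) = -2/7 + √(x + 36)/7 = -2/7 + √(36 + x)/7)
870*p(c(-6)) + 684 = 870*(-2/7 + √(36 + 6)/7) + 684 = 870*(-2/7 + √42/7) + 684 = (-1740/7 + 870*√42/7) + 684 = 3048/7 + 870*√42/7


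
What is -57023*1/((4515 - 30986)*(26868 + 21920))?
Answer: 57023/1291467148 ≈ 4.4154e-5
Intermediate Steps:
-57023*1/((4515 - 30986)*(26868 + 21920)) = -57023/(48788*(-26471)) = -57023/(-1291467148) = -57023*(-1/1291467148) = 57023/1291467148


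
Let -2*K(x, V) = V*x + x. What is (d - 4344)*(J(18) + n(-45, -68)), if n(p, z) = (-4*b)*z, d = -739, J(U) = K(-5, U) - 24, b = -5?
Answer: 13586859/2 ≈ 6.7934e+6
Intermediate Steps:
K(x, V) = -x/2 - V*x/2 (K(x, V) = -(V*x + x)/2 = -(x + V*x)/2 = -x/2 - V*x/2)
J(U) = -43/2 + 5*U/2 (J(U) = -1/2*(-5)*(1 + U) - 24 = (5/2 + 5*U/2) - 24 = -43/2 + 5*U/2)
n(p, z) = 20*z (n(p, z) = (-4*(-5))*z = 20*z)
(d - 4344)*(J(18) + n(-45, -68)) = (-739 - 4344)*((-43/2 + (5/2)*18) + 20*(-68)) = -5083*((-43/2 + 45) - 1360) = -5083*(47/2 - 1360) = -5083*(-2673/2) = 13586859/2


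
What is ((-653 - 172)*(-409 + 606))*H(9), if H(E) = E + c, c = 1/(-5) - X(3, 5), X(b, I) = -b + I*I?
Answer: 2145330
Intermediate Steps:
X(b, I) = I² - b (X(b, I) = -b + I² = I² - b)
c = -111/5 (c = 1/(-5) - (5² - 1*3) = -⅕ - (25 - 3) = -⅕ - 1*22 = -⅕ - 22 = -111/5 ≈ -22.200)
H(E) = -111/5 + E (H(E) = E - 111/5 = -111/5 + E)
((-653 - 172)*(-409 + 606))*H(9) = ((-653 - 172)*(-409 + 606))*(-111/5 + 9) = -825*197*(-66/5) = -162525*(-66/5) = 2145330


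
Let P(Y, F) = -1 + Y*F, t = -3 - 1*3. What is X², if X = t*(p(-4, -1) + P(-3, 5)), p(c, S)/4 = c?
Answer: 36864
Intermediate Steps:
t = -6 (t = -3 - 3 = -6)
p(c, S) = 4*c
P(Y, F) = -1 + F*Y
X = 192 (X = -6*(4*(-4) + (-1 + 5*(-3))) = -6*(-16 + (-1 - 15)) = -6*(-16 - 16) = -6*(-32) = 192)
X² = 192² = 36864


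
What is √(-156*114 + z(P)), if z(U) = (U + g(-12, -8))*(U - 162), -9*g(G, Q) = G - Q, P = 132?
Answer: 2*I*√48954/3 ≈ 147.5*I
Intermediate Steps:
g(G, Q) = -G/9 + Q/9 (g(G, Q) = -(G - Q)/9 = -G/9 + Q/9)
z(U) = (-162 + U)*(4/9 + U) (z(U) = (U + (-⅑*(-12) + (⅑)*(-8)))*(U - 162) = (U + (4/3 - 8/9))*(-162 + U) = (U + 4/9)*(-162 + U) = (4/9 + U)*(-162 + U) = (-162 + U)*(4/9 + U))
√(-156*114 + z(P)) = √(-156*114 + (-72 + 132² - 1454/9*132)) = √(-17784 + (-72 + 17424 - 63976/3)) = √(-17784 - 11920/3) = √(-65272/3) = 2*I*√48954/3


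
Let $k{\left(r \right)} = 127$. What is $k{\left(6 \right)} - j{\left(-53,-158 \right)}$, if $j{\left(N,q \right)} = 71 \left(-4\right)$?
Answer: $411$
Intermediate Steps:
$j{\left(N,q \right)} = -284$
$k{\left(6 \right)} - j{\left(-53,-158 \right)} = 127 - -284 = 127 + 284 = 411$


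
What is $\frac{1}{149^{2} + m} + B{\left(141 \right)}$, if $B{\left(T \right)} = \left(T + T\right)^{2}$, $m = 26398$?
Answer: $\frac{3864786877}{48599} \approx 79524.0$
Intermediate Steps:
$B{\left(T \right)} = 4 T^{2}$ ($B{\left(T \right)} = \left(2 T\right)^{2} = 4 T^{2}$)
$\frac{1}{149^{2} + m} + B{\left(141 \right)} = \frac{1}{149^{2} + 26398} + 4 \cdot 141^{2} = \frac{1}{22201 + 26398} + 4 \cdot 19881 = \frac{1}{48599} + 79524 = \frac{3864786877}{48599}$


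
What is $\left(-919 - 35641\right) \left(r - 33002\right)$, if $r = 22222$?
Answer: $394116800$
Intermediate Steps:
$\left(-919 - 35641\right) \left(r - 33002\right) = \left(-919 - 35641\right) \left(22222 - 33002\right) = \left(-36560\right) \left(-10780\right) = 394116800$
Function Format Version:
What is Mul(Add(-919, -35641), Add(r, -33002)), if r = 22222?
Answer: 394116800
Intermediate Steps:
Mul(Add(-919, -35641), Add(r, -33002)) = Mul(Add(-919, -35641), Add(22222, -33002)) = Mul(-36560, -10780) = 394116800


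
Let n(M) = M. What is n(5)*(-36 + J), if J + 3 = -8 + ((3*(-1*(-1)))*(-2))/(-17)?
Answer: -3965/17 ≈ -233.24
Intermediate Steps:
J = -181/17 (J = -3 + (-8 + ((3*(-1*(-1)))*(-2))/(-17)) = -3 + (-8 + ((3*1)*(-2))*(-1/17)) = -3 + (-8 + (3*(-2))*(-1/17)) = -3 + (-8 - 6*(-1/17)) = -3 + (-8 + 6/17) = -3 - 130/17 = -181/17 ≈ -10.647)
n(5)*(-36 + J) = 5*(-36 - 181/17) = 5*(-793/17) = -3965/17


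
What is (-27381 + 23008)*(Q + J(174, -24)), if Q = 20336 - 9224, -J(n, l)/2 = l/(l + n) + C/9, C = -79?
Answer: -10950962806/225 ≈ -4.8671e+7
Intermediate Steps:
J(n, l) = 158/9 - 2*l/(l + n) (J(n, l) = -2*(l/(l + n) - 79/9) = -2*(-79/9 + l/(l + n)) = 158/9 - 2*l/(l + n))
Q = 11112
(-27381 + 23008)*(Q + J(174, -24)) = (-27381 + 23008)*(11112 + 2*(70*(-24) + 79*174)/(9*(-24 + 174))) = -4373*(11112 + (2/9)*(-1680 + 13746)/150) = -4373*(11112 + (2/9)*(1/150)*12066) = -4373*(11112 + 4022/225) = -4373*2504222/225 = -10950962806/225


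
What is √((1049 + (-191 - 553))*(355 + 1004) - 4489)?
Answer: √410006 ≈ 640.32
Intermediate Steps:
√((1049 + (-191 - 553))*(355 + 1004) - 4489) = √((1049 - 744)*1359 - 4489) = √(305*1359 - 4489) = √(414495 - 4489) = √410006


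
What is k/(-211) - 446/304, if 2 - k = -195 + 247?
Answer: -39453/32072 ≈ -1.2301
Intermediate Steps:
k = -50 (k = 2 - (-195 + 247) = 2 - 1*52 = 2 - 52 = -50)
k/(-211) - 446/304 = -50/(-211) - 446/304 = -50*(-1/211) - 446*1/304 = 50/211 - 223/152 = -39453/32072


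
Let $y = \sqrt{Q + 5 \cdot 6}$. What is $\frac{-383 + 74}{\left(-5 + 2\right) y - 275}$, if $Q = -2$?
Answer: $\frac{84975}{75373} - \frac{1854 \sqrt{7}}{75373} \approx 1.0623$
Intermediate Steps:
$y = 2 \sqrt{7}$ ($y = \sqrt{-2 + 5 \cdot 6} = \sqrt{-2 + 30} = \sqrt{28} = 2 \sqrt{7} \approx 5.2915$)
$\frac{-383 + 74}{\left(-5 + 2\right) y - 275} = \frac{-383 + 74}{\left(-5 + 2\right) 2 \sqrt{7} - 275} = - \frac{309}{- 3 \cdot 2 \sqrt{7} - 275} = - \frac{309}{- 6 \sqrt{7} - 275} = - \frac{309}{-275 - 6 \sqrt{7}}$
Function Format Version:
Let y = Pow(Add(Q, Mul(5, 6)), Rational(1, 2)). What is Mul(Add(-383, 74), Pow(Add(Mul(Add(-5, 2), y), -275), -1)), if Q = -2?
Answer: Add(Rational(84975, 75373), Mul(Rational(-1854, 75373), Pow(7, Rational(1, 2)))) ≈ 1.0623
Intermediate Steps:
y = Mul(2, Pow(7, Rational(1, 2))) (y = Pow(Add(-2, Mul(5, 6)), Rational(1, 2)) = Pow(Add(-2, 30), Rational(1, 2)) = Pow(28, Rational(1, 2)) = Mul(2, Pow(7, Rational(1, 2))) ≈ 5.2915)
Mul(Add(-383, 74), Pow(Add(Mul(Add(-5, 2), y), -275), -1)) = Mul(Add(-383, 74), Pow(Add(Mul(Add(-5, 2), Mul(2, Pow(7, Rational(1, 2)))), -275), -1)) = Mul(-309, Pow(Add(Mul(-3, Mul(2, Pow(7, Rational(1, 2)))), -275), -1)) = Mul(-309, Pow(Add(Mul(-6, Pow(7, Rational(1, 2))), -275), -1)) = Mul(-309, Pow(Add(-275, Mul(-6, Pow(7, Rational(1, 2)))), -1))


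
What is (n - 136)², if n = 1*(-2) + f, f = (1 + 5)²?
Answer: 10404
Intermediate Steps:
f = 36 (f = 6² = 36)
n = 34 (n = 1*(-2) + 36 = -2 + 36 = 34)
(n - 136)² = (34 - 136)² = (-102)² = 10404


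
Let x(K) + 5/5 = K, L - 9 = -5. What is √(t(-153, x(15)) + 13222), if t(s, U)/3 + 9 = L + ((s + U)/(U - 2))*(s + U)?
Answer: √72149/2 ≈ 134.30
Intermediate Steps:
L = 4 (L = 9 - 5 = 4)
x(K) = -1 + K
t(s, U) = -15 + 3*(U + s)²/(-2 + U) (t(s, U) = -27 + 3*(4 + ((s + U)/(U - 2))*(s + U)) = -27 + 3*(4 + ((U + s)/(-2 + U))*(U + s)) = -27 + 3*(4 + (U + s)²/(-2 + U)) = -27 + (12 + 3*(U + s)²/(-2 + U)) = -15 + 3*(U + s)²/(-2 + U))
√(t(-153, x(15)) + 13222) = √(3*(10 + ((-1 + 15) - 153)² - 5*(-1 + 15))/(-2 + (-1 + 15)) + 13222) = √(3*(10 + (14 - 153)² - 5*14)/(-2 + 14) + 13222) = √(3*(10 + (-139)² - 70)/12 + 13222) = √(3*(1/12)*(10 + 19321 - 70) + 13222) = √(3*(1/12)*19261 + 13222) = √(19261/4 + 13222) = √(72149/4) = √72149/2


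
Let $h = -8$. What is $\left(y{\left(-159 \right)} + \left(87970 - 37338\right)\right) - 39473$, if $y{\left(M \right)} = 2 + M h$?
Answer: $12433$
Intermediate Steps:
$y{\left(M \right)} = 2 - 8 M$ ($y{\left(M \right)} = 2 + M \left(-8\right) = 2 - 8 M$)
$\left(y{\left(-159 \right)} + \left(87970 - 37338\right)\right) - 39473 = \left(\left(2 - -1272\right) + \left(87970 - 37338\right)\right) - 39473 = \left(\left(2 + 1272\right) + \left(87970 - 37338\right)\right) - 39473 = \left(1274 + 50632\right) - 39473 = 51906 - 39473 = 12433$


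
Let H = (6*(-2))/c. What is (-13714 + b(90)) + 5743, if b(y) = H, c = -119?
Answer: -948537/119 ≈ -7970.9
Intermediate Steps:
H = 12/119 (H = (6*(-2))/(-119) = -12*(-1/119) = 12/119 ≈ 0.10084)
b(y) = 12/119
(-13714 + b(90)) + 5743 = (-13714 + 12/119) + 5743 = -1631954/119 + 5743 = -948537/119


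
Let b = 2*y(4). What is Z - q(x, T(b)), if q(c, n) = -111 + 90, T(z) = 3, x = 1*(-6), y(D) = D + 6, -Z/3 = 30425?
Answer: -91254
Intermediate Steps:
Z = -91275 (Z = -3*30425 = -91275)
y(D) = 6 + D
x = -6
b = 20 (b = 2*(6 + 4) = 2*10 = 20)
q(c, n) = -21
Z - q(x, T(b)) = -91275 - 1*(-21) = -91275 + 21 = -91254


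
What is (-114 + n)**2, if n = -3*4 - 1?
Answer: 16129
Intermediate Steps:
n = -13 (n = -12 - 1 = -13)
(-114 + n)**2 = (-114 - 13)**2 = (-127)**2 = 16129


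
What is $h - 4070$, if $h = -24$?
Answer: $-4094$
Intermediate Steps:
$h - 4070 = -24 - 4070 = -4094$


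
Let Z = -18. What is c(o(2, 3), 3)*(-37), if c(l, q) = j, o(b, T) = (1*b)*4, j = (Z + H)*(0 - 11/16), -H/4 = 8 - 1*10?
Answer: -2035/8 ≈ -254.38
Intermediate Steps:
H = 8 (H = -4*(8 - 1*10) = -4*(8 - 10) = -4*(-2) = 8)
j = 55/8 (j = (-18 + 8)*(0 - 11/16) = -10*(0 - 11*1/16) = -10*(0 - 11/16) = -10*(-11/16) = 55/8 ≈ 6.8750)
o(b, T) = 4*b (o(b, T) = b*4 = 4*b)
c(l, q) = 55/8
c(o(2, 3), 3)*(-37) = (55/8)*(-37) = -2035/8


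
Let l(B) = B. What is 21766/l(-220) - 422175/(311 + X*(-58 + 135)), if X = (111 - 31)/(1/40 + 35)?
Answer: -72484803263/75032210 ≈ -966.05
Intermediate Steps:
X = 3200/1401 (X = 80/(1/40 + 35) = 80/(1401/40) = 80*(40/1401) = 3200/1401 ≈ 2.2841)
21766/l(-220) - 422175/(311 + X*(-58 + 135)) = 21766/(-220) - 422175/(311 + 3200*(-58 + 135)/1401) = 21766*(-1/220) - 422175/(311 + (3200/1401)*77) = -10883/110 - 422175/(311 + 246400/1401) = -10883/110 - 422175/682111/1401 = -10883/110 - 422175*1401/682111 = -10883/110 - 591467175/682111 = -72484803263/75032210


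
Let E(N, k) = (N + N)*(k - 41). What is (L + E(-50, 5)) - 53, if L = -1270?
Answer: 2277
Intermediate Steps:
E(N, k) = 2*N*(-41 + k) (E(N, k) = (2*N)*(-41 + k) = 2*N*(-41 + k))
(L + E(-50, 5)) - 53 = (-1270 + 2*(-50)*(-41 + 5)) - 53 = (-1270 + 2*(-50)*(-36)) - 53 = (-1270 + 3600) - 53 = 2330 - 53 = 2277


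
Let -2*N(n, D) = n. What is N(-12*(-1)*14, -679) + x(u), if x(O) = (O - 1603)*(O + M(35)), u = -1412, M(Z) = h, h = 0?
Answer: 4257096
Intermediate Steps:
M(Z) = 0
x(O) = O*(-1603 + O) (x(O) = (O - 1603)*(O + 0) = (-1603 + O)*O = O*(-1603 + O))
N(n, D) = -n/2
N(-12*(-1)*14, -679) + x(u) = -(-12*(-1))*14/2 - 1412*(-1603 - 1412) = -6*14 - 1412*(-3015) = -1/2*168 + 4257180 = -84 + 4257180 = 4257096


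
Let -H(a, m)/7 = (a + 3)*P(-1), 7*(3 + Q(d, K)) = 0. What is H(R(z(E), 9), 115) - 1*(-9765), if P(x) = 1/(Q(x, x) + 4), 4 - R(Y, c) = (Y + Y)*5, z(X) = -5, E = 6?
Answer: 9366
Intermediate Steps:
R(Y, c) = 4 - 10*Y (R(Y, c) = 4 - (Y + Y)*5 = 4 - 2*Y*5 = 4 - 10*Y)
Q(d, K) = -3 (Q(d, K) = -3 + (⅐)*0 = -3 + 0 = -3)
P(x) = 1 (P(x) = 1/(-3 + 4) = 1/1 = 1)
H(a, m) = -21 - 7*a (H(a, m) = -7*(a + 3) = -7*(3 + a) = -21 - 7*a)
H(R(z(E), 9), 115) - 1*(-9765) = (-21 - 7*(4 - 10*(-5))) - 1*(-9765) = (-21 - 7*(4 + 50)) + 9765 = (-21 - 7*54) + 9765 = (-21 - 378) + 9765 = -399 + 9765 = 9366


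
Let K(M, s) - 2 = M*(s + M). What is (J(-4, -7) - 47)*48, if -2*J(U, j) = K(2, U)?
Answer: -2208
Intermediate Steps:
K(M, s) = 2 + M*(M + s) (K(M, s) = 2 + M*(s + M) = 2 + M*(M + s))
J(U, j) = -3 - U (J(U, j) = -(2 + 2² + 2*U)/2 = -(2 + 4 + 2*U)/2 = -(6 + 2*U)/2 = -3 - U)
(J(-4, -7) - 47)*48 = ((-3 - 1*(-4)) - 47)*48 = ((-3 + 4) - 47)*48 = (1 - 47)*48 = -46*48 = -2208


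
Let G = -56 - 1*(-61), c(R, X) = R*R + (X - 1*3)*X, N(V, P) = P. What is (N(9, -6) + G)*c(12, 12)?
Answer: -252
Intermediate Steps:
c(R, X) = R² + X*(-3 + X) (c(R, X) = R² + (X - 3)*X = R² + (-3 + X)*X = R² + X*(-3 + X))
G = 5 (G = -56 + 61 = 5)
(N(9, -6) + G)*c(12, 12) = (-6 + 5)*(12² + 12² - 3*12) = -(144 + 144 - 36) = -1*252 = -252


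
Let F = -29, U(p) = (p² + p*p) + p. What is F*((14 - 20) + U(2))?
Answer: -116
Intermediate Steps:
U(p) = p + 2*p² (U(p) = (p² + p²) + p = 2*p² + p = p + 2*p²)
F*((14 - 20) + U(2)) = -29*((14 - 20) + 2*(1 + 2*2)) = -29*(-6 + 2*(1 + 4)) = -29*(-6 + 2*5) = -29*(-6 + 10) = -29*4 = -116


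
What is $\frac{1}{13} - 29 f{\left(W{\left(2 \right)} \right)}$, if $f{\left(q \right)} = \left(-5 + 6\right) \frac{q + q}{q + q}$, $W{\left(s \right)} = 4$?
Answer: $- \frac{376}{13} \approx -28.923$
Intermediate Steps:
$f{\left(q \right)} = 1$ ($f{\left(q \right)} = 1 \frac{2 q}{2 q} = 1 \cdot 2 q \frac{1}{2 q} = 1 \cdot 1 = 1$)
$\frac{1}{13} - 29 f{\left(W{\left(2 \right)} \right)} = \frac{1}{13} - 29 = - \frac{376}{13}$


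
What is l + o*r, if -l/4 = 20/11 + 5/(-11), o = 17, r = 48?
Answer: 8916/11 ≈ 810.54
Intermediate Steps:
l = -60/11 (l = -4*(20/11 + 5/(-11)) = -4*(20*(1/11) + 5*(-1/11)) = -4*(20/11 - 5/11) = -4*15/11 = -60/11 ≈ -5.4545)
l + o*r = -60/11 + 17*48 = -60/11 + 816 = 8916/11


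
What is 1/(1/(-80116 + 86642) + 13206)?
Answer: 6526/86182357 ≈ 7.5723e-5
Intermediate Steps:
1/(1/(-80116 + 86642) + 13206) = 1/(1/6526 + 13206) = 1/(86182357/6526) = 6526/86182357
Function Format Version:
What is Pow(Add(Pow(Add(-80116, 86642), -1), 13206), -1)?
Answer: Rational(6526, 86182357) ≈ 7.5723e-5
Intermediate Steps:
Pow(Add(Pow(Add(-80116, 86642), -1), 13206), -1) = Pow(Add(Pow(6526, -1), 13206), -1) = Pow(Add(Rational(1, 6526), 13206), -1) = Pow(Rational(86182357, 6526), -1) = Rational(6526, 86182357)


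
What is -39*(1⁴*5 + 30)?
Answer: -1365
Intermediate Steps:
-39*(1⁴*5 + 30) = -39*(1*5 + 30) = -39*(5 + 30) = -39*35 = -1365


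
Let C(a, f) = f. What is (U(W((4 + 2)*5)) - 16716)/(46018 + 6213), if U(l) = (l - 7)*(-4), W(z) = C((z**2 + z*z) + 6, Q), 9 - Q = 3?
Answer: -16712/52231 ≈ -0.31996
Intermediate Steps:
Q = 6 (Q = 9 - 1*3 = 9 - 3 = 6)
W(z) = 6
U(l) = 28 - 4*l (U(l) = (-7 + l)*(-4) = 28 - 4*l)
(U(W((4 + 2)*5)) - 16716)/(46018 + 6213) = ((28 - 4*6) - 16716)/(46018 + 6213) = ((28 - 24) - 16716)/52231 = (4 - 16716)*(1/52231) = -16712*1/52231 = -16712/52231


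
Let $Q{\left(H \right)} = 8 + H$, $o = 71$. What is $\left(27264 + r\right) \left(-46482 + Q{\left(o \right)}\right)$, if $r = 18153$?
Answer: $-2107485051$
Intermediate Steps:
$\left(27264 + r\right) \left(-46482 + Q{\left(o \right)}\right) = \left(27264 + 18153\right) \left(-46482 + \left(8 + 71\right)\right) = 45417 \left(-46482 + 79\right) = 45417 \left(-46403\right) = -2107485051$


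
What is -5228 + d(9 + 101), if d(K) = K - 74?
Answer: -5192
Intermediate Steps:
d(K) = -74 + K
-5228 + d(9 + 101) = -5228 + (-74 + (9 + 101)) = -5228 + (-74 + 110) = -5228 + 36 = -5192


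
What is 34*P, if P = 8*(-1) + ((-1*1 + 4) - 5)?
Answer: -340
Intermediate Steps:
P = -10 (P = -8 + ((-1 + 4) - 5) = -8 + (3 - 5) = -8 - 2 = -10)
34*P = 34*(-10) = -340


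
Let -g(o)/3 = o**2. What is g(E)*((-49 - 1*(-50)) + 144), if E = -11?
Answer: -52635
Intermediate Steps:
g(o) = -3*o**2
g(E)*((-49 - 1*(-50)) + 144) = (-3*(-11)**2)*((-49 - 1*(-50)) + 144) = (-3*121)*((-49 + 50) + 144) = -363*(1 + 144) = -363*145 = -52635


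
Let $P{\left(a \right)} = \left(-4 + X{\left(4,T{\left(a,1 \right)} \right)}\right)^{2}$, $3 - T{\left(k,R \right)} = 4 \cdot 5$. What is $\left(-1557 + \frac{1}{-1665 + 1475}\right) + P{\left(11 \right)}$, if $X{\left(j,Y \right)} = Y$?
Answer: $- \frac{212041}{190} \approx -1116.0$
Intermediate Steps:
$T{\left(k,R \right)} = -17$ ($T{\left(k,R \right)} = 3 - 4 \cdot 5 = 3 - 20 = -17$)
$P{\left(a \right)} = 441$ ($P{\left(a \right)} = \left(-4 - 17\right)^{2} = \left(-21\right)^{2} = 441$)
$\left(-1557 + \frac{1}{-1665 + 1475}\right) + P{\left(11 \right)} = \left(-1557 + \frac{1}{-1665 + 1475}\right) + 441 = \left(-1557 + \frac{1}{-190}\right) + 441 = \left(-1557 - \frac{1}{190}\right) + 441 = - \frac{295831}{190} + 441 = - \frac{212041}{190}$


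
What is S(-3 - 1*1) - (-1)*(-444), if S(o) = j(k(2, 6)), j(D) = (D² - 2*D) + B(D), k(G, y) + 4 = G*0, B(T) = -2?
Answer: -422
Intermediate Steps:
k(G, y) = -4 (k(G, y) = -4 + G*0 = -4 + 0 = -4)
j(D) = -2 + D² - 2*D (j(D) = (D² - 2*D) - 2 = -2 + D² - 2*D)
S(o) = 22 (S(o) = -2 + (-4)² - 2*(-4) = -2 + 16 + 8 = 22)
S(-3 - 1*1) - (-1)*(-444) = 22 - (-1)*(-444) = 22 - 1*444 = 22 - 444 = -422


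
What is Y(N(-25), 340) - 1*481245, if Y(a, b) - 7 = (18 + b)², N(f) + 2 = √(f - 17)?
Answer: -353074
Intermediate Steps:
N(f) = -2 + √(-17 + f) (N(f) = -2 + √(f - 17) = -2 + √(-17 + f))
Y(a, b) = 7 + (18 + b)²
Y(N(-25), 340) - 1*481245 = (7 + (18 + 340)²) - 1*481245 = (7 + 358²) - 481245 = (7 + 128164) - 481245 = 128171 - 481245 = -353074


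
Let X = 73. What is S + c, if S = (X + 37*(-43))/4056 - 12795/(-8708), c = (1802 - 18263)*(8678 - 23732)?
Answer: 182340548912231/735826 ≈ 2.4780e+8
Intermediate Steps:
c = 247803894 (c = -16461*(-15054) = 247803894)
S = 805787/735826 (S = (73 + 37*(-43))/4056 - 12795/(-8708) = (73 - 1591)*(1/4056) - 12795*(-1/8708) = -1518*1/4056 + 12795/8708 = -253/676 + 12795/8708 = 805787/735826 ≈ 1.0951)
S + c = 805787/735826 + 247803894 = 182340548912231/735826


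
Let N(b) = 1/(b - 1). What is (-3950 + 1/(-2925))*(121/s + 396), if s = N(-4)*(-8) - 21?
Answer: -436812664057/283725 ≈ -1.5396e+6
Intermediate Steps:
N(b) = 1/(-1 + b)
s = -97/5 (s = -8/(-1 - 4) - 21 = -8/(-5) - 21 = -⅕*(-8) - 21 = 8/5 - 21 = -97/5 ≈ -19.400)
(-3950 + 1/(-2925))*(121/s + 396) = (-3950 + 1/(-2925))*(121/(-97/5) + 396) = (-3950 - 1/2925)*(121*(-5/97) + 396) = -11553751*(-605/97 + 396)/2925 = -11553751/2925*37807/97 = -436812664057/283725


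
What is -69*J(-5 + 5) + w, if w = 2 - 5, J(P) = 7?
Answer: -486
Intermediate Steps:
w = -3
-69*J(-5 + 5) + w = -69*7 - 3 = -483 - 3 = -486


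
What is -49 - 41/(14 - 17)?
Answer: -106/3 ≈ -35.333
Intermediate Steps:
-49 - 41/(14 - 17) = -49 - 41/(-3) = -49 - ⅓*(-41) = -49 + 41/3 = -106/3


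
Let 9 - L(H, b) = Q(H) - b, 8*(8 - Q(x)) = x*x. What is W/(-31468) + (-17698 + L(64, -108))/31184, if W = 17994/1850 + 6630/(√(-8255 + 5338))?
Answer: -125910869287/226925188400 + 3315*I*√2917/45896078 ≈ -0.55486 + 0.003901*I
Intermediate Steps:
Q(x) = 8 - x²/8 (Q(x) = 8 - x*x/8 = 8 - x²/8)
L(H, b) = 1 + b + H²/8 (L(H, b) = 9 - ((8 - H²/8) - b) = 9 - (8 - b - H²/8) = 9 + (-8 + b + H²/8) = 1 + b + H²/8)
W = 8997/925 - 6630*I*√2917/2917 (W = 17994*(1/1850) + 6630/(√(-2917)) = 8997/925 + 6630/((I*√2917)) = 8997/925 + 6630*(-I*√2917/2917) = 8997/925 - 6630*I*√2917/2917 ≈ 9.7265 - 122.76*I)
W/(-31468) + (-17698 + L(64, -108))/31184 = (8997/925 - 6630*I*√2917/2917)/(-31468) + (-17698 + (1 - 108 + (⅛)*64²))/31184 = (8997/925 - 6630*I*√2917/2917)*(-1/31468) + (-17698 + (1 - 108 + (⅛)*4096))*(1/31184) = (-8997/29107900 + 3315*I*√2917/45896078) + (-17698 + (1 - 108 + 512))*(1/31184) = (-8997/29107900 + 3315*I*√2917/45896078) + (-17698 + 405)*(1/31184) = (-8997/29107900 + 3315*I*√2917/45896078) - 17293*1/31184 = (-8997/29107900 + 3315*I*√2917/45896078) - 17293/31184 = -125910869287/226925188400 + 3315*I*√2917/45896078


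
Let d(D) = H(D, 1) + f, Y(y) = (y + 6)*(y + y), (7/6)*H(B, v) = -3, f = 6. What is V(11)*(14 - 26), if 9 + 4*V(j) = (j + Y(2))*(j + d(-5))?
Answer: -12840/7 ≈ -1834.3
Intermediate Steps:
H(B, v) = -18/7 (H(B, v) = (6/7)*(-3) = -18/7)
Y(y) = 2*y*(6 + y) (Y(y) = (6 + y)*(2*y) = 2*y*(6 + y))
d(D) = 24/7 (d(D) = -18/7 + 6 = 24/7)
V(j) = -9/4 + (32 + j)*(24/7 + j)/4 (V(j) = -9/4 + ((j + 2*2*(6 + 2))*(j + 24/7))/4 = -9/4 + ((j + 2*2*8)*(24/7 + j))/4 = -9/4 + ((j + 32)*(24/7 + j))/4 = -9/4 + ((32 + j)*(24/7 + j))/4 = -9/4 + (32 + j)*(24/7 + j)/4)
V(11)*(14 - 26) = (705/28 + (1/4)*11**2 + (62/7)*11)*(14 - 26) = (705/28 + (1/4)*121 + 682/7)*(-12) = (705/28 + 121/4 + 682/7)*(-12) = (1070/7)*(-12) = -12840/7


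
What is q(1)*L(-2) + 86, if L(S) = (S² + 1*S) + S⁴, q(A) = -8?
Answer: -58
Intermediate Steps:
L(S) = S + S² + S⁴ (L(S) = (S² + S) + S⁴ = (S + S²) + S⁴ = S + S² + S⁴)
q(1)*L(-2) + 86 = -(-16)*(1 - 2 + (-2)³) + 86 = -(-16)*(1 - 2 - 8) + 86 = -(-16)*(-9) + 86 = -8*18 + 86 = -144 + 86 = -58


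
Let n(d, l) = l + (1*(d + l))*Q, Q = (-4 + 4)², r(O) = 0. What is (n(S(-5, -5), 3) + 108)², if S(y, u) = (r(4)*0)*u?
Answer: 12321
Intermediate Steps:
Q = 0 (Q = 0² = 0)
S(y, u) = 0 (S(y, u) = (0*0)*u = 0*u = 0)
n(d, l) = l (n(d, l) = l + (1*(d + l))*0 = l + (d + l)*0 = l + 0 = l)
(n(S(-5, -5), 3) + 108)² = (3 + 108)² = 111² = 12321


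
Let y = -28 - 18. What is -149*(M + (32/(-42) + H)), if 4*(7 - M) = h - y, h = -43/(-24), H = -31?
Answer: 1225227/224 ≈ 5469.8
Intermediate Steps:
y = -46
h = 43/24 (h = -43*(-1/24) = 43/24 ≈ 1.7917)
M = -475/96 (M = 7 - (43/24 - 1*(-46))/4 = 7 - (43/24 + 46)/4 = 7 - ¼*1147/24 = 7 - 1147/96 = -475/96 ≈ -4.9479)
-149*(M + (32/(-42) + H)) = -149*(-475/96 + (32/(-42) - 31)) = -149*(-475/96 + (32*(-1/42) - 31)) = -149*(-475/96 + (-16/21 - 31)) = -149*(-475/96 - 667/21) = -149*(-8223/224) = 1225227/224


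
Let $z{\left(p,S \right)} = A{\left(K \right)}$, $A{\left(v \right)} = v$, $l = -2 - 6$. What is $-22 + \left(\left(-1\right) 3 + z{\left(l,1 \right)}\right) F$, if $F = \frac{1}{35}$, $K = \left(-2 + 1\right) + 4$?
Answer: $-22$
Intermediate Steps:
$l = -8$ ($l = -2 - 6 = -8$)
$K = 3$ ($K = -1 + 4 = 3$)
$z{\left(p,S \right)} = 3$
$F = \frac{1}{35} \approx 0.028571$
$-22 + \left(\left(-1\right) 3 + z{\left(l,1 \right)}\right) F = -22 + \left(\left(-1\right) 3 + 3\right) \frac{1}{35} = -22 + \left(-3 + 3\right) \frac{1}{35} = -22 + 0 \cdot \frac{1}{35} = -22 + 0 = -22$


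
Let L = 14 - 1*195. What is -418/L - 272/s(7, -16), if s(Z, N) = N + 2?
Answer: 27542/1267 ≈ 21.738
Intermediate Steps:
L = -181 (L = 14 - 195 = -181)
s(Z, N) = 2 + N
-418/L - 272/s(7, -16) = -418/(-181) - 272/(2 - 16) = -418*(-1/181) - 272/(-14) = 418/181 - 272*(-1/14) = 418/181 + 136/7 = 27542/1267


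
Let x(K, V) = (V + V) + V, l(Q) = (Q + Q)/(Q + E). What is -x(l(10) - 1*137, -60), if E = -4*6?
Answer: 180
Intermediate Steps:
E = -24
l(Q) = 2*Q/(-24 + Q) (l(Q) = (Q + Q)/(Q - 24) = (2*Q)/(-24 + Q) = 2*Q/(-24 + Q))
x(K, V) = 3*V (x(K, V) = 2*V + V = 3*V)
-x(l(10) - 1*137, -60) = -3*(-60) = -1*(-180) = 180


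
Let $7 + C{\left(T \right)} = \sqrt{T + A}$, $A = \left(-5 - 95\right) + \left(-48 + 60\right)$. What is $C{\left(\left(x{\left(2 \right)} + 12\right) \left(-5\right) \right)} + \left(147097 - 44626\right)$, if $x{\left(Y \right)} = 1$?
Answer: $102464 + 3 i \sqrt{17} \approx 1.0246 \cdot 10^{5} + 12.369 i$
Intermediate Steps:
$A = -88$ ($A = -100 + 12 = -88$)
$C{\left(T \right)} = -7 + \sqrt{-88 + T}$ ($C{\left(T \right)} = -7 + \sqrt{T - 88} = -7 + \sqrt{-88 + T}$)
$C{\left(\left(x{\left(2 \right)} + 12\right) \left(-5\right) \right)} + \left(147097 - 44626\right) = \left(-7 + \sqrt{-88 + \left(1 + 12\right) \left(-5\right)}\right) + \left(147097 - 44626\right) = \left(-7 + \sqrt{-88 + 13 \left(-5\right)}\right) + 102471 = \left(-7 + \sqrt{-88 - 65}\right) + 102471 = \left(-7 + \sqrt{-153}\right) + 102471 = \left(-7 + 3 i \sqrt{17}\right) + 102471 = 102464 + 3 i \sqrt{17}$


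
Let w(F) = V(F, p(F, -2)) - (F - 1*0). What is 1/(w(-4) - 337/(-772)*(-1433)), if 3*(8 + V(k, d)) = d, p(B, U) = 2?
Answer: -2316/1456483 ≈ -0.0015901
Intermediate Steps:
V(k, d) = -8 + d/3
w(F) = -22/3 - F (w(F) = (-8 + (⅓)*2) - (F - 1*0) = (-8 + ⅔) - (F + 0) = -22/3 - F)
1/(w(-4) - 337/(-772)*(-1433)) = 1/((-22/3 - 1*(-4)) - 337/(-772)*(-1433)) = 1/((-22/3 + 4) - 337*(-1/772)*(-1433)) = 1/(-10/3 + (337/772)*(-1433)) = 1/(-10/3 - 482921/772) = 1/(-1456483/2316) = -2316/1456483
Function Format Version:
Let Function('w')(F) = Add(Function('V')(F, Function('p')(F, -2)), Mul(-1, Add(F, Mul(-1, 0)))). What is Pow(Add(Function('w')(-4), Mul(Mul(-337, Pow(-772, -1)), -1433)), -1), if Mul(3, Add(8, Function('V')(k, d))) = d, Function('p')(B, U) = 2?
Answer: Rational(-2316, 1456483) ≈ -0.0015901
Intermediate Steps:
Function('V')(k, d) = Add(-8, Mul(Rational(1, 3), d))
Function('w')(F) = Add(Rational(-22, 3), Mul(-1, F)) (Function('w')(F) = Add(Add(-8, Mul(Rational(1, 3), 2)), Mul(-1, Add(F, Mul(-1, 0)))) = Add(Add(-8, Rational(2, 3)), Mul(-1, Add(F, 0))) = Add(Rational(-22, 3), Mul(-1, F)))
Pow(Add(Function('w')(-4), Mul(Mul(-337, Pow(-772, -1)), -1433)), -1) = Pow(Add(Add(Rational(-22, 3), Mul(-1, -4)), Mul(Mul(-337, Pow(-772, -1)), -1433)), -1) = Pow(Add(Add(Rational(-22, 3), 4), Mul(Mul(-337, Rational(-1, 772)), -1433)), -1) = Pow(Add(Rational(-10, 3), Mul(Rational(337, 772), -1433)), -1) = Pow(Add(Rational(-10, 3), Rational(-482921, 772)), -1) = Pow(Rational(-1456483, 2316), -1) = Rational(-2316, 1456483)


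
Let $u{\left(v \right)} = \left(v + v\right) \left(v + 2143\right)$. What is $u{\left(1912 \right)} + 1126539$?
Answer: $16632859$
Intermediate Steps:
$u{\left(v \right)} = 2 v \left(2143 + v\right)$
$u{\left(1912 \right)} + 1126539 = 2 \cdot 1912 \left(2143 + 1912\right) + 1126539 = 2 \cdot 1912 \cdot 4055 + 1126539 = 15506320 + 1126539 = 16632859$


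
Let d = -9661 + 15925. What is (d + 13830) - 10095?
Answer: 9999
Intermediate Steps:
d = 6264
(d + 13830) - 10095 = (6264 + 13830) - 10095 = 20094 - 10095 = 9999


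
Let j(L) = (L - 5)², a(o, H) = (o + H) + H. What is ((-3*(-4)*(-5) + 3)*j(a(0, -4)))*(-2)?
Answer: 19266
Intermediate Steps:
a(o, H) = o + 2*H (a(o, H) = (H + o) + H = o + 2*H)
j(L) = (-5 + L)²
((-3*(-4)*(-5) + 3)*j(a(0, -4)))*(-2) = ((-3*(-4)*(-5) + 3)*(-5 + (0 + 2*(-4)))²)*(-2) = ((12*(-5) + 3)*(-5 + (0 - 8))²)*(-2) = ((-60 + 3)*(-5 - 8)²)*(-2) = -57*(-13)²*(-2) = -57*169*(-2) = -9633*(-2) = 19266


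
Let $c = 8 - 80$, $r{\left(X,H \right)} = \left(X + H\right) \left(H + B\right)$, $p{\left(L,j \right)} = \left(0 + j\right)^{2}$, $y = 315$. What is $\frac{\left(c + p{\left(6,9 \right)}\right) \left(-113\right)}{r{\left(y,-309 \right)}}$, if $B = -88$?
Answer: $\frac{339}{794} \approx 0.42695$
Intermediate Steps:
$p{\left(L,j \right)} = j^{2}$
$r{\left(X,H \right)} = \left(-88 + H\right) \left(H + X\right)$ ($r{\left(X,H \right)} = \left(X + H\right) \left(H - 88\right) = \left(H + X\right) \left(-88 + H\right) = \left(-88 + H\right) \left(H + X\right)$)
$c = -72$ ($c = 8 - 80 = -72$)
$\frac{\left(c + p{\left(6,9 \right)}\right) \left(-113\right)}{r{\left(y,-309 \right)}} = \frac{\left(-72 + 9^{2}\right) \left(-113\right)}{\left(-309\right)^{2} - -27192 - 27720 - 97335} = \frac{\left(-72 + 81\right) \left(-113\right)}{95481 + 27192 - 27720 - 97335} = \frac{9 \left(-113\right)}{-2382} = \left(-1017\right) \left(- \frac{1}{2382}\right) = \frac{339}{794}$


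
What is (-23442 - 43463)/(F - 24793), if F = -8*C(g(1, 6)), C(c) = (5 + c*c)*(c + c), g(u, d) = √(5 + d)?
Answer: 1658775665/613971953 - 17127680*√11/613971953 ≈ 2.6092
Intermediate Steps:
C(c) = 2*c*(5 + c²) (C(c) = (5 + c²)*(2*c) = 2*c*(5 + c²))
F = -256*√11 (F = -16*√(5 + 6)*(5 + (√(5 + 6))²) = -16*√11*(5 + (√11)²) = -16*√11*(5 + 11) = -16*√11*16 = -256*√11 ≈ -849.06)
(-23442 - 43463)/(F - 24793) = (-23442 - 43463)/(-256*√11 - 24793) = -66905/(-24793 - 256*√11)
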